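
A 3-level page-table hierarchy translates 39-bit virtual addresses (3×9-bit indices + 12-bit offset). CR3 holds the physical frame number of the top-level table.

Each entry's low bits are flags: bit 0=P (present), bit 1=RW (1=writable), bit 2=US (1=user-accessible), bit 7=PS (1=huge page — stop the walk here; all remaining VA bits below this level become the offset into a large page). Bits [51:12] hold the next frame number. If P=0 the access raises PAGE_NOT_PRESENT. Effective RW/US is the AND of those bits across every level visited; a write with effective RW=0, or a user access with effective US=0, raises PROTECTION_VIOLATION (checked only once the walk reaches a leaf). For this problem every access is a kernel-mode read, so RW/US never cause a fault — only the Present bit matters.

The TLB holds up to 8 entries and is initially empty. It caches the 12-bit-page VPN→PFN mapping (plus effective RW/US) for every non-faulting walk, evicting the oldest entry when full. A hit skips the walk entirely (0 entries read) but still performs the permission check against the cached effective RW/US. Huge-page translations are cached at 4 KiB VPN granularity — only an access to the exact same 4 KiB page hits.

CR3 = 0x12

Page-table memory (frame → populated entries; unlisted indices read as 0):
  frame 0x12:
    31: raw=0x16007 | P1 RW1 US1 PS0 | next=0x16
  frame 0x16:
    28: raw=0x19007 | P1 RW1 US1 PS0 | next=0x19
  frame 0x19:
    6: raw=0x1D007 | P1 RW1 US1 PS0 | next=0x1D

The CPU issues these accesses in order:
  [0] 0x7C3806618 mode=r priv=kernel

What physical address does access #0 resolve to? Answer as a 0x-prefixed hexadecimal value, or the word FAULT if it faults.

Trace:
#0 VA=0x7C3806618 (r,kernel):
  [0] read 0x12 idx=31: raw=0x16007 flags P=1 W=1 U=1 S=0
  [1] read 0x16 idx=28: raw=0x19007 flags P=1 W=1 U=1 S=0
  [2] read 0x19 idx=6: raw=0x1D007 flags P=1 W=1 U=1 S=0
  → PA=0x1D618  (3 entries read)

Access #0 PA: 0x1D618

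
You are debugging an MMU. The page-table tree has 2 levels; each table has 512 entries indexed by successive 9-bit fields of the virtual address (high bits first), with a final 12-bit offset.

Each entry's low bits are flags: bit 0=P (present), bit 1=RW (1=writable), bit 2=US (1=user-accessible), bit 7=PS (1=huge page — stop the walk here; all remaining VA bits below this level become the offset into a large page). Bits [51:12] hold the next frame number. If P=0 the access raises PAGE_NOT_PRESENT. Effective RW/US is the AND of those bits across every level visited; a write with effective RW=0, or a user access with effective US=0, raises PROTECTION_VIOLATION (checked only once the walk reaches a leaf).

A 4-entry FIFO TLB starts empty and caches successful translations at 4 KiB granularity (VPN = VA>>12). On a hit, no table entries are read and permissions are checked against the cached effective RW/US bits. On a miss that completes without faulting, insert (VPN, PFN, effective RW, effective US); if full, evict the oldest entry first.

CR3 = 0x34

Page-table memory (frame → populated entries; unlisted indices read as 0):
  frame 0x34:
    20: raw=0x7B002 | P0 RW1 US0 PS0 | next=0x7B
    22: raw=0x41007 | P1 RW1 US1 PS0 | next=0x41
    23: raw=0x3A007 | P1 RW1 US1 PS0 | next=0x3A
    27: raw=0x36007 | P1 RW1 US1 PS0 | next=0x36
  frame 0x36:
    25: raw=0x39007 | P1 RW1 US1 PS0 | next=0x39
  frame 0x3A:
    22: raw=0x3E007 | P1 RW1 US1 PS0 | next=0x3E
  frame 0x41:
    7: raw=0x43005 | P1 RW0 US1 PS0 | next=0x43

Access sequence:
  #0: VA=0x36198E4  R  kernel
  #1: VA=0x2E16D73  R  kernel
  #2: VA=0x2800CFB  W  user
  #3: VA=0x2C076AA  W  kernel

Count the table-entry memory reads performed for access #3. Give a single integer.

Trace:
#0 VA=0x36198E4 (r,kernel):
  [0] read 0x34 idx=27: raw=0x36007 flags P=1 W=1 U=1 S=0
  [1] read 0x36 idx=25: raw=0x39007 flags P=1 W=1 U=1 S=0
  ⇒ phys 0x398E4  [2 reads]
#1 VA=0x2E16D73 (r,kernel):
  [0] read 0x34 idx=23: raw=0x3A007 flags P=1 W=1 U=1 S=0
  [1] read 0x3A idx=22: raw=0x3E007 flags P=1 W=1 U=1 S=0
  ⇒ phys 0x3ED73  [2 reads]
#2 VA=0x2800CFB (w,user):
  [0] read 0x34 idx=20: raw=0x7B002 flags P=0 W=1 U=0 S=0
  ✗ PAGE_NOT_PRESENT  [1 reads]
#3 VA=0x2C076AA (w,kernel):
  [0] read 0x34 idx=22: raw=0x41007 flags P=1 W=1 U=1 S=0
  [1] read 0x41 idx=7: raw=0x43005 flags P=1 W=0 U=1 S=0
  ✗ PROTECTION_VIOLATION  [2 reads]

Entries read for #3: 2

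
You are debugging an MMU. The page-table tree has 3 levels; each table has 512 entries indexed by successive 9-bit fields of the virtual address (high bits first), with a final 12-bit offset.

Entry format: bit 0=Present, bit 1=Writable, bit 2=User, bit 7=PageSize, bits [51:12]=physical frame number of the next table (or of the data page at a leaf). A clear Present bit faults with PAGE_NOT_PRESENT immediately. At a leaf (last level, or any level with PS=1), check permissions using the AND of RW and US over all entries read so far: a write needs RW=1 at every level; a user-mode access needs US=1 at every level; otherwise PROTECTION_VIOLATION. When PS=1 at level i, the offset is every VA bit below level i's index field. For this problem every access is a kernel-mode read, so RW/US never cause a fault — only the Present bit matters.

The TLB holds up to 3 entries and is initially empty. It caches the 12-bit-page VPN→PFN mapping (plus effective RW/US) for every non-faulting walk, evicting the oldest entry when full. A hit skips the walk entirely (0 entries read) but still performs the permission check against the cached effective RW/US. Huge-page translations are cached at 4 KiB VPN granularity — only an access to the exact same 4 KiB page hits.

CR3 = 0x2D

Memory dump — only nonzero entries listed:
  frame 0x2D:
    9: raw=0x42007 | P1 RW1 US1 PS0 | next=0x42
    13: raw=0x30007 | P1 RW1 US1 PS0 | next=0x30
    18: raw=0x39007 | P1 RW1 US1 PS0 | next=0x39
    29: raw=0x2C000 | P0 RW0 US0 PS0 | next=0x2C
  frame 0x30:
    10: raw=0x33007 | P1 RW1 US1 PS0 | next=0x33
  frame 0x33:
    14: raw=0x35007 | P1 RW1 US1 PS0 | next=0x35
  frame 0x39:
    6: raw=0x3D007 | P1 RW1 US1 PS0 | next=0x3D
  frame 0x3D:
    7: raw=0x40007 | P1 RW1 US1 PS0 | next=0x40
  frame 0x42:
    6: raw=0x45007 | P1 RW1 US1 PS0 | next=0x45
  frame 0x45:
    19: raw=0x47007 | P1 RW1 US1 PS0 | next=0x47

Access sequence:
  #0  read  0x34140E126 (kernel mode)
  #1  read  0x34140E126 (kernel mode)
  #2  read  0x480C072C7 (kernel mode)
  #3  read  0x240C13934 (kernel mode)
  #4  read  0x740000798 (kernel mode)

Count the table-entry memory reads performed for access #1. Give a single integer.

Walk each access:
#0 VA=0x34140E126 (r,kernel):
  L0 @0x2D[13] → 0x30007  P=1,RW=1,US=1,PS=0
  L1 @0x30[10] → 0x33007  P=1,RW=1,US=1,PS=0
  L2 @0x33[14] → 0x35007  P=1,RW=1,US=1,PS=0
  ✓ 0x35126  — 3 lookups
#1 VA=0x34140E126 (r,kernel):
  TLB hit vpn=0x34140E → PA=0x35126
#2 VA=0x480C072C7 (r,kernel):
  L0 @0x2D[18] → 0x39007  P=1,RW=1,US=1,PS=0
  L1 @0x39[6] → 0x3D007  P=1,RW=1,US=1,PS=0
  L2 @0x3D[7] → 0x40007  P=1,RW=1,US=1,PS=0
  ✓ 0x402C7  — 3 lookups
#3 VA=0x240C13934 (r,kernel):
  L0 @0x2D[9] → 0x42007  P=1,RW=1,US=1,PS=0
  L1 @0x42[6] → 0x45007  P=1,RW=1,US=1,PS=0
  L2 @0x45[19] → 0x47007  P=1,RW=1,US=1,PS=0
  ✓ 0x47934  — 3 lookups
#4 VA=0x740000798 (r,kernel):
  L0 @0x2D[29] → 0x2C000  P=0,RW=0,US=0,PS=0
  ✗ PAGE_NOT_PRESENT  [1 reads]

Entries read for #1: 0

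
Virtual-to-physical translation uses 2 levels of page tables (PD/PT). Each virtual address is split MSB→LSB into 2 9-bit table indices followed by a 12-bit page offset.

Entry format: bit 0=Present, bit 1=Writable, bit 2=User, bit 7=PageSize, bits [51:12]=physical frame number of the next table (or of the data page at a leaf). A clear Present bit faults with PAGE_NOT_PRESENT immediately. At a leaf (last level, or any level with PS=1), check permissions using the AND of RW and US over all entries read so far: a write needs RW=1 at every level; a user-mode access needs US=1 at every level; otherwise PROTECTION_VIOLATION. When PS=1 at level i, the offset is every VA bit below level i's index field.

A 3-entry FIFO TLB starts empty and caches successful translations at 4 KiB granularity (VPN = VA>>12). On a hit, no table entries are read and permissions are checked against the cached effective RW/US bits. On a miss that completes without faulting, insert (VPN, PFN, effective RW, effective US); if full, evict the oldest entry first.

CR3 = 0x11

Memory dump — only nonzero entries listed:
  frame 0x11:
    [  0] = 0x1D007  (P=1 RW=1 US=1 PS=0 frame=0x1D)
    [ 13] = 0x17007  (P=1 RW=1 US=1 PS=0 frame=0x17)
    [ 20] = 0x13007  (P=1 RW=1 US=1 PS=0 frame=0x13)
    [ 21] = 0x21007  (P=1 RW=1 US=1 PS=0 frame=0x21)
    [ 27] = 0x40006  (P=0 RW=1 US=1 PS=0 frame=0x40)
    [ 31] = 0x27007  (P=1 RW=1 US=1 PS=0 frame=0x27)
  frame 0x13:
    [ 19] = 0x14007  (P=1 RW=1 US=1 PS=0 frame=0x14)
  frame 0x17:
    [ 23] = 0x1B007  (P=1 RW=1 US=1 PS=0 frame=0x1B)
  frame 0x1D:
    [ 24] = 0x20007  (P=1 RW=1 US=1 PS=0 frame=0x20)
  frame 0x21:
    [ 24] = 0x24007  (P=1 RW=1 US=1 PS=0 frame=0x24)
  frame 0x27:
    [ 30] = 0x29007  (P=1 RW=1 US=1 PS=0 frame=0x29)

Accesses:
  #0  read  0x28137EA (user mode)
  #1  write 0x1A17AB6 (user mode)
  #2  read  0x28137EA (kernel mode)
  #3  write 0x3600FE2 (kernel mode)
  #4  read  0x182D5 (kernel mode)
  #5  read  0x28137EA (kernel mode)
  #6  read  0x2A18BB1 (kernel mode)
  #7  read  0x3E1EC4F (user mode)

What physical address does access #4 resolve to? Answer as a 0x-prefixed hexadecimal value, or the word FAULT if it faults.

Walk each access:
#0 VA=0x28137EA (r,user):
  [0] read 0x11 idx=20: raw=0x13007 flags P=1 W=1 U=1 S=0
  [1] read 0x13 idx=19: raw=0x14007 flags P=1 W=1 U=1 S=0
  → PA=0x147EA  (2 entries read)
#1 VA=0x1A17AB6 (w,user):
  [0] read 0x11 idx=13: raw=0x17007 flags P=1 W=1 U=1 S=0
  [1] read 0x17 idx=23: raw=0x1B007 flags P=1 W=1 U=1 S=0
  → PA=0x1BAB6  (2 entries read)
#2 VA=0x28137EA (r,kernel):
  TLB hit vpn=0x2813 → PA=0x147EA
#3 VA=0x3600FE2 (w,kernel):
  [0] read 0x11 idx=27: raw=0x40006 flags P=0 W=1 U=1 S=0
  ⇒ fault: PAGE_NOT_PRESENT  — 1 lookups
#4 VA=0x182D5 (r,kernel):
  [0] read 0x11 idx=0: raw=0x1D007 flags P=1 W=1 U=1 S=0
  [1] read 0x1D idx=24: raw=0x20007 flags P=1 W=1 U=1 S=0
  → PA=0x202D5  (2 entries read)
#5 VA=0x28137EA (r,kernel):
  TLB hit vpn=0x2813 → PA=0x147EA
#6 VA=0x2A18BB1 (r,kernel):
  [0] read 0x11 idx=21: raw=0x21007 flags P=1 W=1 U=1 S=0
  [1] read 0x21 idx=24: raw=0x24007 flags P=1 W=1 U=1 S=0
  → PA=0x24BB1  (2 entries read)
#7 VA=0x3E1EC4F (r,user):
  [0] read 0x11 idx=31: raw=0x27007 flags P=1 W=1 U=1 S=0
  [1] read 0x27 idx=30: raw=0x29007 flags P=1 W=1 U=1 S=0
  → PA=0x29C4F  (2 entries read)

Access #4 PA: 0x202D5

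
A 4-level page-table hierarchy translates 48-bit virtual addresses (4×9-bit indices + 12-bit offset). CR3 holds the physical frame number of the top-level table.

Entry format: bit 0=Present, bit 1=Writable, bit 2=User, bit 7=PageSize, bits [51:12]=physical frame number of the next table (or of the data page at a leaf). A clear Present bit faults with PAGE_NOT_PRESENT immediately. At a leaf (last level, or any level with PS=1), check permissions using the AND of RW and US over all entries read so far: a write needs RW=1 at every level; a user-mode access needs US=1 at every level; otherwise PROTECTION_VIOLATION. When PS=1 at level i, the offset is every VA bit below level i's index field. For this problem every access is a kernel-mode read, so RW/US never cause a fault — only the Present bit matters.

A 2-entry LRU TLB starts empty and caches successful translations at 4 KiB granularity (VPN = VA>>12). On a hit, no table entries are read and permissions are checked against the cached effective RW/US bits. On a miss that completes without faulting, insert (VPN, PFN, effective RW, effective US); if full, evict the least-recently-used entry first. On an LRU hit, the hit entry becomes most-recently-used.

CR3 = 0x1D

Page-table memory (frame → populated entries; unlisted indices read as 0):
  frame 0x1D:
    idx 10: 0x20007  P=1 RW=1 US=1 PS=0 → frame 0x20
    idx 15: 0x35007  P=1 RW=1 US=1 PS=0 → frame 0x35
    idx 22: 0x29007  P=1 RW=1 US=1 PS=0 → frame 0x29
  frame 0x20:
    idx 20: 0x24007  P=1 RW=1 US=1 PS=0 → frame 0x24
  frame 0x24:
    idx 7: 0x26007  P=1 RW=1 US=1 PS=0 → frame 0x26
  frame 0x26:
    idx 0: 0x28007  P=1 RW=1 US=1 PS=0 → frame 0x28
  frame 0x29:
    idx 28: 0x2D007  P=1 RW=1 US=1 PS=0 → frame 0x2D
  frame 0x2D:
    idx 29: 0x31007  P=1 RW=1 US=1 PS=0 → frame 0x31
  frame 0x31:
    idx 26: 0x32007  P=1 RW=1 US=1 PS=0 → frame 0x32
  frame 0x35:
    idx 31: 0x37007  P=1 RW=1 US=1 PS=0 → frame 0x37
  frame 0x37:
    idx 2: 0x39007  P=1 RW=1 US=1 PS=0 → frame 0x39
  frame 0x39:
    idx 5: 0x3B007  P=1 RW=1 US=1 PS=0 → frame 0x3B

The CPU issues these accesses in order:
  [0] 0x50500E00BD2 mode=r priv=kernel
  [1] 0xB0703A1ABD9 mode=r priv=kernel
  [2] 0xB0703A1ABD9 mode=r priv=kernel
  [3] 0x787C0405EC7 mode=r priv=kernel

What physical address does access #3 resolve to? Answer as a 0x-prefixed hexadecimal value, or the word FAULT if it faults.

Trace:
#0 VA=0x50500E00BD2 (r,kernel):
  lvl0: tbl 0x1D, slot 10 ⇒ 0x20007 (P1/RW1/US1/PS0)
  lvl1: tbl 0x20, slot 20 ⇒ 0x24007 (P1/RW1/US1/PS0)
  lvl2: tbl 0x24, slot 7 ⇒ 0x26007 (P1/RW1/US1/PS0)
  lvl3: tbl 0x26, slot 0 ⇒ 0x28007 (P1/RW1/US1/PS0)
  ⇒ phys 0x28BD2  [4 reads]
#1 VA=0xB0703A1ABD9 (r,kernel):
  lvl0: tbl 0x1D, slot 22 ⇒ 0x29007 (P1/RW1/US1/PS0)
  lvl1: tbl 0x29, slot 28 ⇒ 0x2D007 (P1/RW1/US1/PS0)
  lvl2: tbl 0x2D, slot 29 ⇒ 0x31007 (P1/RW1/US1/PS0)
  lvl3: tbl 0x31, slot 26 ⇒ 0x32007 (P1/RW1/US1/PS0)
  ⇒ phys 0x32BD9  [4 reads]
#2 VA=0xB0703A1ABD9 (r,kernel):
  TLB hit vpn=0xB0703A1A → PA=0x32BD9
#3 VA=0x787C0405EC7 (r,kernel):
  lvl0: tbl 0x1D, slot 15 ⇒ 0x35007 (P1/RW1/US1/PS0)
  lvl1: tbl 0x35, slot 31 ⇒ 0x37007 (P1/RW1/US1/PS0)
  lvl2: tbl 0x37, slot 2 ⇒ 0x39007 (P1/RW1/US1/PS0)
  lvl3: tbl 0x39, slot 5 ⇒ 0x3B007 (P1/RW1/US1/PS0)
  ⇒ phys 0x3BEC7  [4 reads]

Access #3 PA: 0x3BEC7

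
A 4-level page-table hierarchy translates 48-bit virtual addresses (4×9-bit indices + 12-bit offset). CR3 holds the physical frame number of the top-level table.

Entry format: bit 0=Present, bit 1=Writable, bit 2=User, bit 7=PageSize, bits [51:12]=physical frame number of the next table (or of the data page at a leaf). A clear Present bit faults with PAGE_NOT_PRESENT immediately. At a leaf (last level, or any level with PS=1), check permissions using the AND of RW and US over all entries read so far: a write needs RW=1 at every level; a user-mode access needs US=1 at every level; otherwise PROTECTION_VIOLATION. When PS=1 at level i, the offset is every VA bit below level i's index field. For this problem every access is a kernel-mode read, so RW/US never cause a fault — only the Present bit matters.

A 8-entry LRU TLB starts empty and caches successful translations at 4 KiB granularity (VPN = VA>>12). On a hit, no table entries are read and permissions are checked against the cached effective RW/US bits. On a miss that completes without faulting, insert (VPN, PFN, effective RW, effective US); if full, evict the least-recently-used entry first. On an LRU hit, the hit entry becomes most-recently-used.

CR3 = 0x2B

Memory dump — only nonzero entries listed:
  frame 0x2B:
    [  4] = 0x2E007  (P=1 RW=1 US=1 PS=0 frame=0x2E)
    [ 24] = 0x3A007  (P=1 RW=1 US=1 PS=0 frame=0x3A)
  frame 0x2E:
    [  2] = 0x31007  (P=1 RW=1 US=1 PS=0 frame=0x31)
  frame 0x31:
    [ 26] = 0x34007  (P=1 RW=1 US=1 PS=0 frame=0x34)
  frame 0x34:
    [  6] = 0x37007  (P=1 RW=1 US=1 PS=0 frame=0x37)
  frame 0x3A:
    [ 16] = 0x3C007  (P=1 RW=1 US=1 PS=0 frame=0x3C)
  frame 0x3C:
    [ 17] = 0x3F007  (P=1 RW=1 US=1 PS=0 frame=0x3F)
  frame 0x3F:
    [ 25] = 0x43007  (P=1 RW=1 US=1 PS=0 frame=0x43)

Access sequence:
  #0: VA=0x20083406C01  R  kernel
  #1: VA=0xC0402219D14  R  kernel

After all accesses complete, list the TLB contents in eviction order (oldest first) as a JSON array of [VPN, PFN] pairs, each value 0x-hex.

Trace:
#0 VA=0x20083406C01 (r,kernel):
  L0: frame=0x2B idx=4 entry=0x2E007 [P=1 RW=1 US=1 PS=0]
  L1: frame=0x2E idx=2 entry=0x31007 [P=1 RW=1 US=1 PS=0]
  L2: frame=0x31 idx=26 entry=0x34007 [P=1 RW=1 US=1 PS=0]
  L3: frame=0x34 idx=6 entry=0x37007 [P=1 RW=1 US=1 PS=0]
  ✓ 0x37C01  — 4 lookups
#1 VA=0xC0402219D14 (r,kernel):
  L0: frame=0x2B idx=24 entry=0x3A007 [P=1 RW=1 US=1 PS=0]
  L1: frame=0x3A idx=16 entry=0x3C007 [P=1 RW=1 US=1 PS=0]
  L2: frame=0x3C idx=17 entry=0x3F007 [P=1 RW=1 US=1 PS=0]
  L3: frame=0x3F idx=25 entry=0x43007 [P=1 RW=1 US=1 PS=0]
  ✓ 0x43D14  — 4 lookups

TLB: [["0x20083406", "0x37"], ["0xC0402219", "0x43"]]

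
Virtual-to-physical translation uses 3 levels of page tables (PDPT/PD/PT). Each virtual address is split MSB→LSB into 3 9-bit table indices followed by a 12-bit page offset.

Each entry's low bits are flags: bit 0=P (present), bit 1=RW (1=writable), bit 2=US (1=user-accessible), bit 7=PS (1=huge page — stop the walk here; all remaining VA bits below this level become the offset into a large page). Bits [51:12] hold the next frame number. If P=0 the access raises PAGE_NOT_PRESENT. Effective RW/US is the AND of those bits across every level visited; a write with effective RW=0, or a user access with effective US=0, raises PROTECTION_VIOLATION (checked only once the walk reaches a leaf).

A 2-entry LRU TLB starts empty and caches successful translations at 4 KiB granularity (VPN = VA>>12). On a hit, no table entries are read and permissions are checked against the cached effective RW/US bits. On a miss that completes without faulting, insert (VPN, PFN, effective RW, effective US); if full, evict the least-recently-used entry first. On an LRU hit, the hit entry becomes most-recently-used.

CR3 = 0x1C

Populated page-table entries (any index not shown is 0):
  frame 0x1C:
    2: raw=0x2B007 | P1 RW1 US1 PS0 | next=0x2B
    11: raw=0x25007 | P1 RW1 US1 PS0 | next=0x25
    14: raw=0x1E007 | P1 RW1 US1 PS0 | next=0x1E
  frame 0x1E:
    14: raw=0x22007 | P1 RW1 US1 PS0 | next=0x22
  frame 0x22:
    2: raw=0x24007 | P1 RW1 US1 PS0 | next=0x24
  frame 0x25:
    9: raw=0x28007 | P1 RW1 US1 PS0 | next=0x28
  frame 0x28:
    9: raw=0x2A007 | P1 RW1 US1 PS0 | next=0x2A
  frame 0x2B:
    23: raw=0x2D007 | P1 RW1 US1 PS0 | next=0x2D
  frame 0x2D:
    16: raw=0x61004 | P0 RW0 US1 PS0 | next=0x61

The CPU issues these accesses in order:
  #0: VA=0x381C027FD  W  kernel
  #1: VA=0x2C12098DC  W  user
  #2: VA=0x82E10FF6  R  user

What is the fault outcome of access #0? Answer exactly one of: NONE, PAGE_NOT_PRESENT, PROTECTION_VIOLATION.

Per-access translation:
#0 VA=0x381C027FD (w,kernel):
  lvl0: tbl 0x1C, slot 14 ⇒ 0x1E007 (P1/RW1/US1/PS0)
  lvl1: tbl 0x1E, slot 14 ⇒ 0x22007 (P1/RW1/US1/PS0)
  lvl2: tbl 0x22, slot 2 ⇒ 0x24007 (P1/RW1/US1/PS0)
  ✓ 0x247FD  — 3 lookups
#1 VA=0x2C12098DC (w,user):
  lvl0: tbl 0x1C, slot 11 ⇒ 0x25007 (P1/RW1/US1/PS0)
  lvl1: tbl 0x25, slot 9 ⇒ 0x28007 (P1/RW1/US1/PS0)
  lvl2: tbl 0x28, slot 9 ⇒ 0x2A007 (P1/RW1/US1/PS0)
  ✓ 0x2A8DC  — 3 lookups
#2 VA=0x82E10FF6 (r,user):
  lvl0: tbl 0x1C, slot 2 ⇒ 0x2B007 (P1/RW1/US1/PS0)
  lvl1: tbl 0x2B, slot 23 ⇒ 0x2D007 (P1/RW1/US1/PS0)
  lvl2: tbl 0x2D, slot 16 ⇒ 0x61004 (P0/RW0/US1/PS0)
  ⇒ fault: PAGE_NOT_PRESENT  — 3 lookups

Access #0 fault: NONE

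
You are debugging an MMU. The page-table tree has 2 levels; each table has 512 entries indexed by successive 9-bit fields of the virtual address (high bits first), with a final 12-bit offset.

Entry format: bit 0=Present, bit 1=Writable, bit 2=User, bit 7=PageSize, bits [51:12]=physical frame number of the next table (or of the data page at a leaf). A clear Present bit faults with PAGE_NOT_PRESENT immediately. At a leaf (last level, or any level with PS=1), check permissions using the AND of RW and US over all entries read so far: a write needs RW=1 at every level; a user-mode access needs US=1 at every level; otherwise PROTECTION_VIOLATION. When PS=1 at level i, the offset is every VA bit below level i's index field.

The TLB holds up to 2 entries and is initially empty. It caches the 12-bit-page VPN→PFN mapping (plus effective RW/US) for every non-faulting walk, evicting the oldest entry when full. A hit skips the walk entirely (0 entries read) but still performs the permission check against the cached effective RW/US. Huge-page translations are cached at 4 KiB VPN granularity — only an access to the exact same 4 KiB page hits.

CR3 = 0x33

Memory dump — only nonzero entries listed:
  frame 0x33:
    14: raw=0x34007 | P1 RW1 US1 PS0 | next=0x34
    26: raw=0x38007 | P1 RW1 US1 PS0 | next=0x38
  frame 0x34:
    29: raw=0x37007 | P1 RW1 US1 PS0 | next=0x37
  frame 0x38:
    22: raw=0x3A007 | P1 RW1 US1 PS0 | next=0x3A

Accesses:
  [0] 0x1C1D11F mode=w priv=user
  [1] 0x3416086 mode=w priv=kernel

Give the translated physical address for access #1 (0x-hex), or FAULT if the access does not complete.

Per-access translation:
#0 VA=0x1C1D11F (w,user):
  L0 @0x33[14] → 0x34007  P=1,RW=1,US=1,PS=0
  L1 @0x34[29] → 0x37007  P=1,RW=1,US=1,PS=0
  → PA=0x3711F  (2 entries read)
#1 VA=0x3416086 (w,kernel):
  L0 @0x33[26] → 0x38007  P=1,RW=1,US=1,PS=0
  L1 @0x38[22] → 0x3A007  P=1,RW=1,US=1,PS=0
  → PA=0x3A086  (2 entries read)

Access #1 PA: 0x3A086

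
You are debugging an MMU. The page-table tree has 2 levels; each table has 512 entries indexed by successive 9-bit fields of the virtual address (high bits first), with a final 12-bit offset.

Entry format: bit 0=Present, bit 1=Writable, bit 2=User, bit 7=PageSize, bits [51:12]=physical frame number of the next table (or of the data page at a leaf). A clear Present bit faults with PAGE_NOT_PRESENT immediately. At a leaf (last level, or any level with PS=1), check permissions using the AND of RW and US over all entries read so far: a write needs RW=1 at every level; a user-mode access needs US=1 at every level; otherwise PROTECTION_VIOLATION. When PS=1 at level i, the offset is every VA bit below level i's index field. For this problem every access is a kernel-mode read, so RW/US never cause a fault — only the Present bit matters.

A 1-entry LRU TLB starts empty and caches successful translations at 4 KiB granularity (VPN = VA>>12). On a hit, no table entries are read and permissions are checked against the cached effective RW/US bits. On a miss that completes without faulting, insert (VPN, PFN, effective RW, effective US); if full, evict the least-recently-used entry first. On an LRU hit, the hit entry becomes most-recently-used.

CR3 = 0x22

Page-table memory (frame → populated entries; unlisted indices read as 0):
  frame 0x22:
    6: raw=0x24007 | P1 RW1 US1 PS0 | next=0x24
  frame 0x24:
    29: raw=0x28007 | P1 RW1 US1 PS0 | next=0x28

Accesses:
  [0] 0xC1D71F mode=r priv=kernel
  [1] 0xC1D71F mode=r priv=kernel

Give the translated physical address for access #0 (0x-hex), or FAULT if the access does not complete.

Trace:
#0 VA=0xC1D71F (r,kernel):
  lvl0: tbl 0x22, slot 6 ⇒ 0x24007 (P1/RW1/US1/PS0)
  lvl1: tbl 0x24, slot 29 ⇒ 0x28007 (P1/RW1/US1/PS0)
  ⇒ phys 0x2871F  [2 reads]
#1 VA=0xC1D71F (r,kernel):
  TLB hit vpn=0xC1D → PA=0x2871F

Access #0 PA: 0x2871F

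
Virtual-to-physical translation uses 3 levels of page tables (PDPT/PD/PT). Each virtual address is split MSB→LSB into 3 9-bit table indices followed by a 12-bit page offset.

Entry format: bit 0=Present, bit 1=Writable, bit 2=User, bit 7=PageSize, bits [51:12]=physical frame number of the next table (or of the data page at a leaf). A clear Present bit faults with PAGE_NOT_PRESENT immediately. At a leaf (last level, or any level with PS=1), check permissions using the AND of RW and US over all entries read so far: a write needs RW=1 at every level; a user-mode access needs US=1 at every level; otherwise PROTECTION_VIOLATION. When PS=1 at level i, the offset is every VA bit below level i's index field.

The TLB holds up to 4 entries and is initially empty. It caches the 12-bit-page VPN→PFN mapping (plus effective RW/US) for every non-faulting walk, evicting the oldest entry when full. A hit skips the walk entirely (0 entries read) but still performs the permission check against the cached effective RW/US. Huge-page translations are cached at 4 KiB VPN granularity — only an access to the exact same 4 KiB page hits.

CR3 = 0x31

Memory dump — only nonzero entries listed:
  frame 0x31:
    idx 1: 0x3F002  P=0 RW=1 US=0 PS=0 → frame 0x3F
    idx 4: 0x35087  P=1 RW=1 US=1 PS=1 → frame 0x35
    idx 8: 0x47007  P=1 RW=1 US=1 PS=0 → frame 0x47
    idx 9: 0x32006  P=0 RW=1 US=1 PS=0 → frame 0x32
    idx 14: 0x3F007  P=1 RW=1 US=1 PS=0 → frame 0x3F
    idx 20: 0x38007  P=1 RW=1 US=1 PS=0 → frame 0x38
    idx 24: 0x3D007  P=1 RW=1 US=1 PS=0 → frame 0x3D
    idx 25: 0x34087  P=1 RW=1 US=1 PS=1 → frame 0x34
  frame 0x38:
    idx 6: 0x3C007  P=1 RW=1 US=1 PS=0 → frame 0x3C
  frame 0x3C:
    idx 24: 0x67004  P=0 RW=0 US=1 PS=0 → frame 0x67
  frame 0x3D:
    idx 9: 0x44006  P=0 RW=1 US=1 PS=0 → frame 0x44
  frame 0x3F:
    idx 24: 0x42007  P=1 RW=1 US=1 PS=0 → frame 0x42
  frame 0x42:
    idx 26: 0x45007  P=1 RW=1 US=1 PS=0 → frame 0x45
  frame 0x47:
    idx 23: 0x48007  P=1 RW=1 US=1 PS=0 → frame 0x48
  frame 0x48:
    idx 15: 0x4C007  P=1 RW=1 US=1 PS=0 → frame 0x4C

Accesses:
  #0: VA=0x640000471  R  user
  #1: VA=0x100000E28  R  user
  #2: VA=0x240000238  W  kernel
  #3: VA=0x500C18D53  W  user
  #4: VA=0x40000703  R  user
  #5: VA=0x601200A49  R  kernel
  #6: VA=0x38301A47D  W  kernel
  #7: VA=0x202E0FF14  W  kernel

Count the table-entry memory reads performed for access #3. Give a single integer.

Per-access translation:
#0 VA=0x640000471 (r,user):
  lvl0: tbl 0x31, slot 25 ⇒ 0x34087 (P1/RW1/US1/PS1)
  ⇒ phys 0x34471 (huge @L0)  [1 reads]
#1 VA=0x100000E28 (r,user):
  lvl0: tbl 0x31, slot 4 ⇒ 0x35087 (P1/RW1/US1/PS1)
  ⇒ phys 0x35E28 (huge @L0)  [1 reads]
#2 VA=0x240000238 (w,kernel):
  lvl0: tbl 0x31, slot 9 ⇒ 0x32006 (P0/RW1/US1/PS0)
  → PAGE_NOT_PRESENT  (1 entries read)
#3 VA=0x500C18D53 (w,user):
  lvl0: tbl 0x31, slot 20 ⇒ 0x38007 (P1/RW1/US1/PS0)
  lvl1: tbl 0x38, slot 6 ⇒ 0x3C007 (P1/RW1/US1/PS0)
  lvl2: tbl 0x3C, slot 24 ⇒ 0x67004 (P0/RW0/US1/PS0)
  → PAGE_NOT_PRESENT  (3 entries read)
#4 VA=0x40000703 (r,user):
  lvl0: tbl 0x31, slot 1 ⇒ 0x3F002 (P0/RW1/US0/PS0)
  → PAGE_NOT_PRESENT  (1 entries read)
#5 VA=0x601200A49 (r,kernel):
  lvl0: tbl 0x31, slot 24 ⇒ 0x3D007 (P1/RW1/US1/PS0)
  lvl1: tbl 0x3D, slot 9 ⇒ 0x44006 (P0/RW1/US1/PS0)
  → PAGE_NOT_PRESENT  (2 entries read)
#6 VA=0x38301A47D (w,kernel):
  lvl0: tbl 0x31, slot 14 ⇒ 0x3F007 (P1/RW1/US1/PS0)
  lvl1: tbl 0x3F, slot 24 ⇒ 0x42007 (P1/RW1/US1/PS0)
  lvl2: tbl 0x42, slot 26 ⇒ 0x45007 (P1/RW1/US1/PS0)
  ⇒ phys 0x4547D  [3 reads]
#7 VA=0x202E0FF14 (w,kernel):
  lvl0: tbl 0x31, slot 8 ⇒ 0x47007 (P1/RW1/US1/PS0)
  lvl1: tbl 0x47, slot 23 ⇒ 0x48007 (P1/RW1/US1/PS0)
  lvl2: tbl 0x48, slot 15 ⇒ 0x4C007 (P1/RW1/US1/PS0)
  ⇒ phys 0x4CF14  [3 reads]

Entries read for #3: 3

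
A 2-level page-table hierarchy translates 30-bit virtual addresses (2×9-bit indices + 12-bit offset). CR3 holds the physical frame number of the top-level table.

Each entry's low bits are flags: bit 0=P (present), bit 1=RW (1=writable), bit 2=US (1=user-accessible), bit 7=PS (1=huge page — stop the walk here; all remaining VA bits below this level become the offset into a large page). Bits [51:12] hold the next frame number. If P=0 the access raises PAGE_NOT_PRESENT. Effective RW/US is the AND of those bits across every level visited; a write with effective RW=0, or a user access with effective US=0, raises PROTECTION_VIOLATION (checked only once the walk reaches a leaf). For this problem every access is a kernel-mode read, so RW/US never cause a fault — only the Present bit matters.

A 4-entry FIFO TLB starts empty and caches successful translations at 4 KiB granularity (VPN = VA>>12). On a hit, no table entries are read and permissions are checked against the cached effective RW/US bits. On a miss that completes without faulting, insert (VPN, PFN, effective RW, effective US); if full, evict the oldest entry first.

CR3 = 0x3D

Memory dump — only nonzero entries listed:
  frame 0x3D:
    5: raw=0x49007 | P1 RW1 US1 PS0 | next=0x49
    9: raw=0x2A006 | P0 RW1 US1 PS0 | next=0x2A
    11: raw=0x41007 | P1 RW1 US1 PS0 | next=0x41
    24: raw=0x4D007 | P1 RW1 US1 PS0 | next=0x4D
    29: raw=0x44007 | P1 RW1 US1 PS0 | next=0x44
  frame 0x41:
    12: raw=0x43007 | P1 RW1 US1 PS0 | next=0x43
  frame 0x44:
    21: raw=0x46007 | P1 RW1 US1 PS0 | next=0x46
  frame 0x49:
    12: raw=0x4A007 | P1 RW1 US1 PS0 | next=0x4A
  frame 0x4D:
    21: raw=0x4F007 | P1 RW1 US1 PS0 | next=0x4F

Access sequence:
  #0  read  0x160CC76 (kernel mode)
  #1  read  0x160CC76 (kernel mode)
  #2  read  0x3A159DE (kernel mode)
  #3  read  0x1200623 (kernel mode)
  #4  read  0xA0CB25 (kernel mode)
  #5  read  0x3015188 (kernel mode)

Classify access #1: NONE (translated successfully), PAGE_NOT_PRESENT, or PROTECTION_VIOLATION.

Trace:
#0 VA=0x160CC76 (r,kernel):
  L0: frame=0x3D idx=11 entry=0x41007 [P=1 RW=1 US=1 PS=0]
  L1: frame=0x41 idx=12 entry=0x43007 [P=1 RW=1 US=1 PS=0]
  → PA=0x43C76  (2 entries read)
#1 VA=0x160CC76 (r,kernel):
  TLB hit vpn=0x160C → PA=0x43C76
#2 VA=0x3A159DE (r,kernel):
  L0: frame=0x3D idx=29 entry=0x44007 [P=1 RW=1 US=1 PS=0]
  L1: frame=0x44 idx=21 entry=0x46007 [P=1 RW=1 US=1 PS=0]
  → PA=0x469DE  (2 entries read)
#3 VA=0x1200623 (r,kernel):
  L0: frame=0x3D idx=9 entry=0x2A006 [P=0 RW=1 US=1 PS=0]
  ⇒ fault: PAGE_NOT_PRESENT  — 1 lookups
#4 VA=0xA0CB25 (r,kernel):
  L0: frame=0x3D idx=5 entry=0x49007 [P=1 RW=1 US=1 PS=0]
  L1: frame=0x49 idx=12 entry=0x4A007 [P=1 RW=1 US=1 PS=0]
  → PA=0x4AB25  (2 entries read)
#5 VA=0x3015188 (r,kernel):
  L0: frame=0x3D idx=24 entry=0x4D007 [P=1 RW=1 US=1 PS=0]
  L1: frame=0x4D idx=21 entry=0x4F007 [P=1 RW=1 US=1 PS=0]
  → PA=0x4F188  (2 entries read)

Access #1 fault: NONE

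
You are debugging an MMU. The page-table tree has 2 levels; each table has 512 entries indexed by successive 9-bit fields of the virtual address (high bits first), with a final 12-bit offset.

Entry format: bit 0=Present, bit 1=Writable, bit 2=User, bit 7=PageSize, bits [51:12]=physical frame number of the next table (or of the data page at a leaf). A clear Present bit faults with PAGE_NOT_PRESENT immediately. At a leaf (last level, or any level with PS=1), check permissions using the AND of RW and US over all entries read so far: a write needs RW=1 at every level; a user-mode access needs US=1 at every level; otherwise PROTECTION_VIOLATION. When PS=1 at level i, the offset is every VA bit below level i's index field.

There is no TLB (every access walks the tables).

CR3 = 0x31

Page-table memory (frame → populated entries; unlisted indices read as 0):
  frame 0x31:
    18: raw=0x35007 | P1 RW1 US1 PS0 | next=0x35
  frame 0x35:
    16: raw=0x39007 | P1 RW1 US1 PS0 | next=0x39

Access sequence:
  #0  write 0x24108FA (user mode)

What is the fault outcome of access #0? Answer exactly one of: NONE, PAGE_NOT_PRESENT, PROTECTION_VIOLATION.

Per-access translation:
#0 VA=0x24108FA (w,user):
  L0: frame=0x31 idx=18 entry=0x35007 [P=1 RW=1 US=1 PS=0]
  L1: frame=0x35 idx=16 entry=0x39007 [P=1 RW=1 US=1 PS=0]
  → PA=0x398FA  (2 entries read)

Access #0 fault: NONE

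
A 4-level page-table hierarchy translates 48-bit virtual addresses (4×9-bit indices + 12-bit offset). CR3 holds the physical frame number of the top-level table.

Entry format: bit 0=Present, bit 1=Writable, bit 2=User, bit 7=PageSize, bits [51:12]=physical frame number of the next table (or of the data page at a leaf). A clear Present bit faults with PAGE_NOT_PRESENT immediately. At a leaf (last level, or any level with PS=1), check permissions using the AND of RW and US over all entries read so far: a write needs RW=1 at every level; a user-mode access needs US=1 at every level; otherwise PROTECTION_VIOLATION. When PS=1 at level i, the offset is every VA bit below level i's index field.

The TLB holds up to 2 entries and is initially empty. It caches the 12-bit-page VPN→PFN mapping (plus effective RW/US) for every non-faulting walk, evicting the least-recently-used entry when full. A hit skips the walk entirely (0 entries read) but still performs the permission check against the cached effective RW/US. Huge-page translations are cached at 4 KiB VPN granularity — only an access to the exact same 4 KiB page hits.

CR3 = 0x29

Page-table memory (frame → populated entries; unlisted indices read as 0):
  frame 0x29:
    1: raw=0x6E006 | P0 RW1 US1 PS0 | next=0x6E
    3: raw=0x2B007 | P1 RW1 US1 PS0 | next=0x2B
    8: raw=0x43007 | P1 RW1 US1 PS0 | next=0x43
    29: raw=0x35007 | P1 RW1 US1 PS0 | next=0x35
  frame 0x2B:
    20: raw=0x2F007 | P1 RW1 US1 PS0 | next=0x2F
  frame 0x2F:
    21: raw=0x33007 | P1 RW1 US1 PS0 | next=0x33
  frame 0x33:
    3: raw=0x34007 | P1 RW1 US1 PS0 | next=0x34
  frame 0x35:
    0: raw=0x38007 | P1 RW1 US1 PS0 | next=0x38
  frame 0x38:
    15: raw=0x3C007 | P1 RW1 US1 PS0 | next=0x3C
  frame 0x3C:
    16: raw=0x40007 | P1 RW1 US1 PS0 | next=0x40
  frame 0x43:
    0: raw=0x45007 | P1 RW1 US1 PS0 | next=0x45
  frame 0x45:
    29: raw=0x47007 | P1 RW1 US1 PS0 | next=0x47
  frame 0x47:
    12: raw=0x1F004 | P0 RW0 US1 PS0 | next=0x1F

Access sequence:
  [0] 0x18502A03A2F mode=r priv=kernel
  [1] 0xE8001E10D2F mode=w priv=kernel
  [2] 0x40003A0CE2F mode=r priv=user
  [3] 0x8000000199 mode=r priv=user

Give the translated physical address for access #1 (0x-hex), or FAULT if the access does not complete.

Per-access translation:
#0 VA=0x18502A03A2F (r,kernel):
  L0: frame=0x29 idx=3 entry=0x2B007 [P=1 RW=1 US=1 PS=0]
  L1: frame=0x2B idx=20 entry=0x2F007 [P=1 RW=1 US=1 PS=0]
  L2: frame=0x2F idx=21 entry=0x33007 [P=1 RW=1 US=1 PS=0]
  L3: frame=0x33 idx=3 entry=0x34007 [P=1 RW=1 US=1 PS=0]
  ✓ 0x34A2F  — 4 lookups
#1 VA=0xE8001E10D2F (w,kernel):
  L0: frame=0x29 idx=29 entry=0x35007 [P=1 RW=1 US=1 PS=0]
  L1: frame=0x35 idx=0 entry=0x38007 [P=1 RW=1 US=1 PS=0]
  L2: frame=0x38 idx=15 entry=0x3C007 [P=1 RW=1 US=1 PS=0]
  L3: frame=0x3C idx=16 entry=0x40007 [P=1 RW=1 US=1 PS=0]
  ✓ 0x40D2F  — 4 lookups
#2 VA=0x40003A0CE2F (r,user):
  L0: frame=0x29 idx=8 entry=0x43007 [P=1 RW=1 US=1 PS=0]
  L1: frame=0x43 idx=0 entry=0x45007 [P=1 RW=1 US=1 PS=0]
  L2: frame=0x45 idx=29 entry=0x47007 [P=1 RW=1 US=1 PS=0]
  L3: frame=0x47 idx=12 entry=0x1F004 [P=0 RW=0 US=1 PS=0]
  ⇒ fault: PAGE_NOT_PRESENT  — 4 lookups
#3 VA=0x8000000199 (r,user):
  L0: frame=0x29 idx=1 entry=0x6E006 [P=0 RW=1 US=1 PS=0]
  ⇒ fault: PAGE_NOT_PRESENT  — 1 lookups

Access #1 PA: 0x40D2F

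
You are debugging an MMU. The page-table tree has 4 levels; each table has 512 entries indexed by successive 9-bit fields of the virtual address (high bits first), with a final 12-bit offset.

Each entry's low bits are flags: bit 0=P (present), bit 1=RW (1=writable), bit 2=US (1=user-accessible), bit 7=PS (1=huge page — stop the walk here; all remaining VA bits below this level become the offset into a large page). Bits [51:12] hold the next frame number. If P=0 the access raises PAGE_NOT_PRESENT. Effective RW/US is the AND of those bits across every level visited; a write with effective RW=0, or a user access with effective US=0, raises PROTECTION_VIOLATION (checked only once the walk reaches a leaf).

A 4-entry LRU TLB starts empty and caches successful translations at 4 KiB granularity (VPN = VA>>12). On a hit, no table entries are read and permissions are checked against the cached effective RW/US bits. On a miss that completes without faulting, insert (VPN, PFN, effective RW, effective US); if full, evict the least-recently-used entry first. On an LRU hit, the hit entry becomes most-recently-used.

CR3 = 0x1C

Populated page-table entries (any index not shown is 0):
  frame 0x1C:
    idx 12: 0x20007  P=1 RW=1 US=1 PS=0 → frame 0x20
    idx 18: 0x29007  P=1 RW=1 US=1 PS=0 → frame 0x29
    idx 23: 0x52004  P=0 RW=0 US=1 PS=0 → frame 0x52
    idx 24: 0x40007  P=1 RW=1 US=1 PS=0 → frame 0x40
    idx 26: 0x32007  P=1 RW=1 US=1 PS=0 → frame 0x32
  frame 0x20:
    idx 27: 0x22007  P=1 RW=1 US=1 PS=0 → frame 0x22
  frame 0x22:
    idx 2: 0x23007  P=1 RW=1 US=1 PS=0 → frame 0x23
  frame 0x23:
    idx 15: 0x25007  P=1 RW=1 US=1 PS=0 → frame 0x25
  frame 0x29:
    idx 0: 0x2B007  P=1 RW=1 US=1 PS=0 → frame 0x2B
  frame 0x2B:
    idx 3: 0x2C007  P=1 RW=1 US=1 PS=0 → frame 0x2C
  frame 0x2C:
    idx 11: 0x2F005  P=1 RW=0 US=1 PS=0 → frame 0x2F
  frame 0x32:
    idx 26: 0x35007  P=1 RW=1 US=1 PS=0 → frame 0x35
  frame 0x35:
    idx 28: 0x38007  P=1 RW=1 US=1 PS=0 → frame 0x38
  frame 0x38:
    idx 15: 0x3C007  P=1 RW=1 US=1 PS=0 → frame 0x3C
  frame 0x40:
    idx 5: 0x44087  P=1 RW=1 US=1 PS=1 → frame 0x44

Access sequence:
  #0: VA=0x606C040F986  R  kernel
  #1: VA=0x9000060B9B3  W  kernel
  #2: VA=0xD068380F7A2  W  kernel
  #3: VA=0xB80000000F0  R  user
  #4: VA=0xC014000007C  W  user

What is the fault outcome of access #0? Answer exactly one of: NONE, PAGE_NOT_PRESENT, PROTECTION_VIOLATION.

Per-access translation:
#0 VA=0x606C040F986 (r,kernel):
  L0: frame=0x1C idx=12 entry=0x20007 [P=1 RW=1 US=1 PS=0]
  L1: frame=0x20 idx=27 entry=0x22007 [P=1 RW=1 US=1 PS=0]
  L2: frame=0x22 idx=2 entry=0x23007 [P=1 RW=1 US=1 PS=0]
  L3: frame=0x23 idx=15 entry=0x25007 [P=1 RW=1 US=1 PS=0]
  ✓ 0x25986  — 4 lookups
#1 VA=0x9000060B9B3 (w,kernel):
  L0: frame=0x1C idx=18 entry=0x29007 [P=1 RW=1 US=1 PS=0]
  L1: frame=0x29 idx=0 entry=0x2B007 [P=1 RW=1 US=1 PS=0]
  L2: frame=0x2B idx=3 entry=0x2C007 [P=1 RW=1 US=1 PS=0]
  L3: frame=0x2C idx=11 entry=0x2F005 [P=1 RW=0 US=1 PS=0]
  ✗ PROTECTION_VIOLATION  [4 reads]
#2 VA=0xD068380F7A2 (w,kernel):
  L0: frame=0x1C idx=26 entry=0x32007 [P=1 RW=1 US=1 PS=0]
  L1: frame=0x32 idx=26 entry=0x35007 [P=1 RW=1 US=1 PS=0]
  L2: frame=0x35 idx=28 entry=0x38007 [P=1 RW=1 US=1 PS=0]
  L3: frame=0x38 idx=15 entry=0x3C007 [P=1 RW=1 US=1 PS=0]
  ✓ 0x3C7A2  — 4 lookups
#3 VA=0xB80000000F0 (r,user):
  L0: frame=0x1C idx=23 entry=0x52004 [P=0 RW=0 US=1 PS=0]
  ✗ PAGE_NOT_PRESENT  [1 reads]
#4 VA=0xC014000007C (w,user):
  L0: frame=0x1C idx=24 entry=0x40007 [P=1 RW=1 US=1 PS=0]
  L1: frame=0x40 idx=5 entry=0x44087 [P=1 RW=1 US=1 PS=1]
  ✓ 0x4407C (huge @L1)  — 2 lookups

Access #0 fault: NONE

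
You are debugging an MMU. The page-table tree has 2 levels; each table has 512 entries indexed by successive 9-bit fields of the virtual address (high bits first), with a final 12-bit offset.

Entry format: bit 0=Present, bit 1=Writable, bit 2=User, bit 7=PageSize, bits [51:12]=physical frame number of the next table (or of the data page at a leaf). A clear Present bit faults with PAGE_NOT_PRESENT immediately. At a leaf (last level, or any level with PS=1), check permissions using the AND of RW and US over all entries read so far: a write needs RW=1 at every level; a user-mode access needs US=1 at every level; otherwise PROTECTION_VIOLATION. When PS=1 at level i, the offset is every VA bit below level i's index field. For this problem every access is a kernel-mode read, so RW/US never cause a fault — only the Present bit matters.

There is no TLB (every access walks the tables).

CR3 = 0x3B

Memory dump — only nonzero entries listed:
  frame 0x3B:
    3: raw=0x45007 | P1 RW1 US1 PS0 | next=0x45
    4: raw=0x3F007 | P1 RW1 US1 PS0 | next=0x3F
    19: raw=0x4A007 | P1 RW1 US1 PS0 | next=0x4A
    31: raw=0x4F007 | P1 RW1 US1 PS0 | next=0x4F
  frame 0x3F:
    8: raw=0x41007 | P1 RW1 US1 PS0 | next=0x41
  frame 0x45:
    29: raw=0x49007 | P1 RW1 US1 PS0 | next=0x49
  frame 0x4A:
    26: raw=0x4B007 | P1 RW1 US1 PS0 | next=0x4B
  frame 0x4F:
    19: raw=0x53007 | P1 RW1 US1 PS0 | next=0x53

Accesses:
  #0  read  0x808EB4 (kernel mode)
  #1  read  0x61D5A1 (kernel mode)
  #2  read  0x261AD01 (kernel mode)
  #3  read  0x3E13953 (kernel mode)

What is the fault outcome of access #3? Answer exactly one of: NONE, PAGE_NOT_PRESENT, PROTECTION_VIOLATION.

Per-access translation:
#0 VA=0x808EB4 (r,kernel):
  [0] read 0x3B idx=4: raw=0x3F007 flags P=1 W=1 U=1 S=0
  [1] read 0x3F idx=8: raw=0x41007 flags P=1 W=1 U=1 S=0
  ✓ 0x41EB4  — 2 lookups
#1 VA=0x61D5A1 (r,kernel):
  [0] read 0x3B idx=3: raw=0x45007 flags P=1 W=1 U=1 S=0
  [1] read 0x45 idx=29: raw=0x49007 flags P=1 W=1 U=1 S=0
  ✓ 0x495A1  — 2 lookups
#2 VA=0x261AD01 (r,kernel):
  [0] read 0x3B idx=19: raw=0x4A007 flags P=1 W=1 U=1 S=0
  [1] read 0x4A idx=26: raw=0x4B007 flags P=1 W=1 U=1 S=0
  ✓ 0x4BD01  — 2 lookups
#3 VA=0x3E13953 (r,kernel):
  [0] read 0x3B idx=31: raw=0x4F007 flags P=1 W=1 U=1 S=0
  [1] read 0x4F idx=19: raw=0x53007 flags P=1 W=1 U=1 S=0
  ✓ 0x53953  — 2 lookups

Access #3 fault: NONE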